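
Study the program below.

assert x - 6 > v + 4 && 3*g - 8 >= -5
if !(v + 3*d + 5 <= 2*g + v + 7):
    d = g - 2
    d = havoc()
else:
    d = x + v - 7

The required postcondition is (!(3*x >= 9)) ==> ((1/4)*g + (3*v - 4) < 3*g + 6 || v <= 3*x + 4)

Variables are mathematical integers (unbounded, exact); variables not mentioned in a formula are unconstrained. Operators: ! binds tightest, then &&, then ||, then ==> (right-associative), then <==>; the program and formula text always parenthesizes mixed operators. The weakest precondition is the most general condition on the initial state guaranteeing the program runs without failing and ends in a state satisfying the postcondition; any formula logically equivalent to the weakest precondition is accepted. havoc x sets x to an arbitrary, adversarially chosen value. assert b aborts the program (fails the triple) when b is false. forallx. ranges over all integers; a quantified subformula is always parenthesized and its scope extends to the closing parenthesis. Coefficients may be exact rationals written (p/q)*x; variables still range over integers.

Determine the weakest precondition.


Working backward. After the program, the postcondition (!(3*x >= 9)) ==> ((1/4)*g + (3*v - 4) < 3*g + 6 || v <= 3*x + 4) must hold; in canonical form it is (!(3*x >= 9)) ==> (3*v < (11/4)*g + 10 || v <= 3*x + 4).
Then branch requires (!(3*x >= 9)) ==> (3*v < (11/4)*g + 10 || v <= 3*x + 4); else branch requires (!(3*x >= 9)) ==> (3*v < (11/4)*g + 10 || v <= 3*x + 4).
Before the if: ((!(3*d <= 2*g + 2)) ==> ((!(3*x >= 9)) ==> (3*v < (11/4)*g + 10 || v <= 3*x + 4))) && (3*d <= 2*g + 2 ==> ((!(3*x >= 9)) ==> (3*v < (11/4)*g + 10 || v <= 3*x + 4)))
Before assert x - 6 > v + 4 && 3*g - 8 >= -5: x > v + 10 && 3*g >= 3 && ((!(3*d <= 2*g + 2)) ==> ((!(3*x >= 9)) ==> (3*v < (11/4)*g + 10 || v <= 3*x + 4))) && (3*d <= 2*g + 2 ==> ((!(3*x >= 9)) ==> (3*v < (11/4)*g + 10 || v <= 3*x + 4)))
Answer: WP = x > v + 10 && 3*g >= 3 && ((!(3*d <= 2*g + 2)) ==> ((!(3*x >= 9)) ==> (3*v < (11/4)*g + 10 || v <= 3*x + 4))) && (3*d <= 2*g + 2 ==> ((!(3*x >= 9)) ==> (3*v < (11/4)*g + 10 || v <= 3*x + 4)))


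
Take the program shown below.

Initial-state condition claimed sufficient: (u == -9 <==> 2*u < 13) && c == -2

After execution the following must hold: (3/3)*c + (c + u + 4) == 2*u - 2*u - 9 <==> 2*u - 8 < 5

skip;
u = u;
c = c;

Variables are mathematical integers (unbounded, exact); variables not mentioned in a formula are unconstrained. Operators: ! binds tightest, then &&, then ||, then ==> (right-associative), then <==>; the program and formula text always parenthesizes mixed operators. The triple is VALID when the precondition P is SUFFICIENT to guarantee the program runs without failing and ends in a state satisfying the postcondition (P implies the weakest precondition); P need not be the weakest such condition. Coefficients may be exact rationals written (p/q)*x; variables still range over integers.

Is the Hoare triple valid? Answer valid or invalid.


Working backward. After the program, the postcondition (3/3)*c + (c + u + 4) == 2*u - 2*u - 9 <==> 2*u - 8 < 5 must hold; in canonical form it is 2*c + u == -13 <==> 2*u < 13.
Before c := c: 2*c + u == -13 <==> 2*u < 13
Before u := u: 2*c + u == -13 <==> 2*u < 13
Before skip: 2*c + u == -13 <==> 2*u < 13
The weakest precondition is 2*c + u == -13 <==> 2*u < 13.
Check whether (u == -9 <==> 2*u < 13) && c == -2 implies it.
Every state satisfying the precondition satisfies the weakest precondition: the implication holds.
Answer: valid


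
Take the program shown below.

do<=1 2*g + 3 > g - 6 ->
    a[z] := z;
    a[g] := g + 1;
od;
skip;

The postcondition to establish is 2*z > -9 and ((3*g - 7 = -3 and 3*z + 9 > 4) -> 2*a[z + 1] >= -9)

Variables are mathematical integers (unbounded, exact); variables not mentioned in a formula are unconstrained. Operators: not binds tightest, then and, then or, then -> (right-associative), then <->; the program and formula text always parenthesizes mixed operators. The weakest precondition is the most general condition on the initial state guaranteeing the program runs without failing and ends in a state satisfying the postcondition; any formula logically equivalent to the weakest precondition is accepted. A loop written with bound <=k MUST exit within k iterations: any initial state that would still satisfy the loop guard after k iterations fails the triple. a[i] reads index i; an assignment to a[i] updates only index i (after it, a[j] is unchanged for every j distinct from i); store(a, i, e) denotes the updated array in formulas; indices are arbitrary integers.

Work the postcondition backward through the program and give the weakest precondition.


Working backward. After the program, the postcondition 2*z > -9 and ((3*g - 7 = -3 and 3*z + 9 > 4) -> 2*a[z + 1] >= -9) must hold; in canonical form it is 2*z > -9 and ((3*g = 4 and 3*z > -5) -> 2*a[z + 1] >= -9).
Before skip: 2*z > -9 and ((3*g = 4 and 3*z > -5) -> 2*a[z + 1] >= -9)
Before the loop (bound <=1), unroll the exhaustion recursion (WP_0 = exit-now case; WP_j = one more guarded iteration, up to j = 1):
  WP_0: (not (g > -9)) and 2*z > -9 and ((3*g = 4 and 3*z > -5) -> 2*a[z + 1] >= -9)
  WP_1: (g > -9 -> ((not (g > -9)) and 2*z > -9 and ((3*g = 4 and 3*z > -5) -> 2*store(store(a, z, z), g, g + 1)[z + 1] >= -9))) and ((not (g > -9)) -> (2*z > -9 and ((3*g = 4 and 3*z > -5) -> 2*a[z + 1] >= -9)))
So before the loop: (g > -9 -> ((not (g > -9)) and 2*z > -9 and ((3*g = 4 and 3*z > -5) -> 2*store(store(a, z, z), g, g + 1)[z + 1] >= -9))) and ((not (g > -9)) -> (2*z > -9 and ((3*g = 4 and 3*z > -5) -> 2*a[z + 1] >= -9)))
Answer: WP = (g > -9 -> ((not (g > -9)) and 2*z > -9 and ((3*g = 4 and 3*z > -5) -> 2*store(store(a, z, z), g, g + 1)[z + 1] >= -9))) and ((not (g > -9)) -> (2*z > -9 and ((3*g = 4 and 3*z > -5) -> 2*a[z + 1] >= -9)))


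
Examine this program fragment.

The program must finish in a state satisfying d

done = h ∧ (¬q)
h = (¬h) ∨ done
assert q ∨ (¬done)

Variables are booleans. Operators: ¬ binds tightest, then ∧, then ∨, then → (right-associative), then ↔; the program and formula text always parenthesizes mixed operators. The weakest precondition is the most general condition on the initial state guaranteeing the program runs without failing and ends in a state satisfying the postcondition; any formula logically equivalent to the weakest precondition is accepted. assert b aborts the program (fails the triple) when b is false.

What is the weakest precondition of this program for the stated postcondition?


Working backward. After the program, d must hold.
Before assert q ∨ (¬done): (q ∨ (¬done)) ∧ d
Before h := (¬h) ∨ done: (q ∨ (¬done)) ∧ d
Before done := h ∧ (¬q): (q ∨ (¬(h ∧ (¬q)))) ∧ d
Answer: WP = (q ∨ (¬(h ∧ (¬q)))) ∧ d


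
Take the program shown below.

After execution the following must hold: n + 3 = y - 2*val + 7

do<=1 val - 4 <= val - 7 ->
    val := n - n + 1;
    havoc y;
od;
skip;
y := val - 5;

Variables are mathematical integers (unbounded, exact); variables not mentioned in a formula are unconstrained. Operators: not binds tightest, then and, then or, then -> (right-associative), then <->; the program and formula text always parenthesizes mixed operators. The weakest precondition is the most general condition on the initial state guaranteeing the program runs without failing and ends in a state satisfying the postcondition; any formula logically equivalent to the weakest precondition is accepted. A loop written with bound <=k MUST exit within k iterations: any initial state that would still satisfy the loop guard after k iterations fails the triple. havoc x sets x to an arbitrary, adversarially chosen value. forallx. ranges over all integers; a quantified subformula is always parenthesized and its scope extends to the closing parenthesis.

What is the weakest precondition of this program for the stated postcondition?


Working backward. After the program, the postcondition n + 3 = y - 2*val + 7 must hold; in canonical form it is n + 2*val = y + 4.
Before y := val - 5: n + val = -1
Before skip: n + val = -1
Before the loop (bound <=1), unroll the exhaustion recursion (WP_0 = exit-now case; WP_j = one more guarded iteration, up to j = 1):
  WP_0: n + val = -1
  WP_1: n + val = -1
So before the loop: n + val = -1
Answer: WP = n + val = -1


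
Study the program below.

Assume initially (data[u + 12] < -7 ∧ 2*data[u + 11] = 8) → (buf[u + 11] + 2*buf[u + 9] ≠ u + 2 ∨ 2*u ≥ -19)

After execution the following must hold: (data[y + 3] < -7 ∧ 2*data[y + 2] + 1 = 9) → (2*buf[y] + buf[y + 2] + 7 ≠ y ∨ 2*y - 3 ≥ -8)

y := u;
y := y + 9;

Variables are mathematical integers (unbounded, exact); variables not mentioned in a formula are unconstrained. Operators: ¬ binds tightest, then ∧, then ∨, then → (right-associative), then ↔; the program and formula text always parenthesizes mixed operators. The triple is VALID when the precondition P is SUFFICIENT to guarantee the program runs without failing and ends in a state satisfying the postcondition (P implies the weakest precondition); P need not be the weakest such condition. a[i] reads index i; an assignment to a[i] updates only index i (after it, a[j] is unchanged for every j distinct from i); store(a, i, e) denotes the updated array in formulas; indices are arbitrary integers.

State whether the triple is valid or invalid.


Working backward. After the program, the postcondition (data[y + 3] < -7 ∧ 2*data[y + 2] + 1 = 9) → (2*buf[y] + buf[y + 2] + 7 ≠ y ∨ 2*y - 3 ≥ -8) must hold; in canonical form it is (data[y + 3] < -7 ∧ 2*data[y + 2] = 8) → (buf[y + 2] + 2*buf[y] ≠ y - 7 ∨ 2*y ≥ -5).
Before y := y + 9: (data[y + 12] < -7 ∧ 2*data[y + 11] = 8) → (buf[y + 11] + 2*buf[y + 9] ≠ y + 2 ∨ 2*y ≥ -23)
Before y := u: (data[u + 12] < -7 ∧ 2*data[u + 11] = 8) → (buf[u + 11] + 2*buf[u + 9] ≠ u + 2 ∨ 2*u ≥ -23)
The weakest precondition is (data[u + 12] < -7 ∧ 2*data[u + 11] = 8) → (buf[u + 11] + 2*buf[u + 9] ≠ u + 2 ∨ 2*u ≥ -23).
Check whether (data[u + 12] < -7 ∧ 2*data[u + 11] = 8) → (buf[u + 11] + 2*buf[u + 9] ≠ u + 2 ∨ 2*u ≥ -19) implies it.
Every state satisfying the precondition satisfies the weakest precondition: the implication holds.
Answer: valid


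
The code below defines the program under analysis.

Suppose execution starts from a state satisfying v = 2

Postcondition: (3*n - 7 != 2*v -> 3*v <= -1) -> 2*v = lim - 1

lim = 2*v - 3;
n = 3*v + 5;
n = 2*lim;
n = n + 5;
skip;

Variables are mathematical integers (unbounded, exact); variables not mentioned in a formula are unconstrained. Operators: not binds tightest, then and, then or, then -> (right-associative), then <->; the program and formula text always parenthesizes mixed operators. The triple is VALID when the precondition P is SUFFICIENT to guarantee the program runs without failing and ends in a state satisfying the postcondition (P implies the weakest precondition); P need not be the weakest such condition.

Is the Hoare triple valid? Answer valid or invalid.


Working backward. After the program, the postcondition (3*n - 7 != 2*v -> 3*v <= -1) -> 2*v = lim - 1 must hold; in canonical form it is (3*n != 2*v + 7 -> 3*v <= -1) -> 2*v = lim - 1.
Before skip: (3*n != 2*v + 7 -> 3*v <= -1) -> 2*v = lim - 1
Before n := n + 5: (3*n != 2*v - 8 -> 3*v <= -1) -> 2*v = lim - 1
Before n := 2*lim: (6*lim != 2*v - 8 -> 3*v <= -1) -> 2*v = lim - 1
Before n := 3*v + 5: (6*lim != 2*v - 8 -> 3*v <= -1) -> 2*v = lim - 1
Before lim := 2*v - 3: not (10*v != 10 -> 3*v <= -1)
The weakest precondition is not (10*v != 10 -> 3*v <= -1).
Check whether v = 2 implies it.
Every state satisfying the precondition satisfies the weakest precondition: the implication holds.
Answer: valid


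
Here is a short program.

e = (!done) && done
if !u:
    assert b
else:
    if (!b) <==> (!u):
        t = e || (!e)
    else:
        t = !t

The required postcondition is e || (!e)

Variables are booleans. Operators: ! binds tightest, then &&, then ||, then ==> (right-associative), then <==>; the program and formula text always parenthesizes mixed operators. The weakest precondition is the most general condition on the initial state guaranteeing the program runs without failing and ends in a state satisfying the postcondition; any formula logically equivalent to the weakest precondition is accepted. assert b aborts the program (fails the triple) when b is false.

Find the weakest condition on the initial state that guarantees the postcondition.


Working backward. After the program, the postcondition e || (!e) must hold; in canonical form it is true.
Then branch requires b; else branch requires true.
Before the if: (!u) ==> b
Before e := (!done) && done: (!u) ==> b
Answer: WP = (!u) ==> b


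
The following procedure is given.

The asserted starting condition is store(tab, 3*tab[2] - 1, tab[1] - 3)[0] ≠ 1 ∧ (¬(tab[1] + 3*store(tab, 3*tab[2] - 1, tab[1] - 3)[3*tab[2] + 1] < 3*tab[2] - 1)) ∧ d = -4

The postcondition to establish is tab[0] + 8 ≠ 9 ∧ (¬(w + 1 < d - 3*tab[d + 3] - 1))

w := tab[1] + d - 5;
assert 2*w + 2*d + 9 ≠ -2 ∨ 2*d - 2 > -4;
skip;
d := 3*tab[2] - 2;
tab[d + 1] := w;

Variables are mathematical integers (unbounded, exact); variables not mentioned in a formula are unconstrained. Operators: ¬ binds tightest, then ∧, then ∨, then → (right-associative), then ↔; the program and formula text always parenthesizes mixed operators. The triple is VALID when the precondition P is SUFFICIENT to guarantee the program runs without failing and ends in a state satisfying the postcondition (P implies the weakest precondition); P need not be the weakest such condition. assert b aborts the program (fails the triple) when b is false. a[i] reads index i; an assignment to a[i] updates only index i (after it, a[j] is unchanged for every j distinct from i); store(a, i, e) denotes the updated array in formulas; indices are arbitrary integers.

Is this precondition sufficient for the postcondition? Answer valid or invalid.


Working backward. After the program, the postcondition tab[0] + 8 ≠ 9 ∧ (¬(w + 1 < d - 3*tab[d + 3] - 1)) must hold; in canonical form it is tab[0] ≠ 1 ∧ (¬(3*tab[d + 3] + w < d - 2)).
Before tab[d + 1] := w: store(tab, d + 1, w)[0] ≠ 1 ∧ (¬(3*store(tab, d + 1, w)[d + 3] + w < d - 2))
Before d := 3*tab[2] - 2: store(tab, 3*tab[2] - 1, w)[0] ≠ 1 ∧ (¬(3*store(tab, 3*tab[2] - 1, w)[3*tab[2] + 1] + w < 3*tab[2] - 4))
Before skip: store(tab, 3*tab[2] - 1, w)[0] ≠ 1 ∧ (¬(3*store(tab, 3*tab[2] - 1, w)[3*tab[2] + 1] + w < 3*tab[2] - 4))
Before assert 2*w + 2*d + 9 ≠ -2 ∨ 2*d - 2 > -4: (2*d + 2*w ≠ -11 ∨ 2*d > -2) ∧ store(tab, 3*tab[2] - 1, w)[0] ≠ 1 ∧ (¬(3*store(tab, 3*tab[2] - 1, w)[3*tab[2] + 1] + w < 3*tab[2] - 4))
Before w := tab[1] + d - 5: (2*tab[1] + 4*d ≠ -1 ∨ 2*d > -2) ∧ store(tab, 3*tab[2] - 1, tab[1] + d - 5)[0] ≠ 1 ∧ (¬(tab[1] + 3*store(tab, 3*tab[2] - 1, tab[1] + d - 5)[3*tab[2] + 1] + d < 3*tab[2] + 1))
The weakest precondition is (2*tab[1] + 4*d ≠ -1 ∨ 2*d > -2) ∧ store(tab, 3*tab[2] - 1, tab[1] + d - 5)[0] ≠ 1 ∧ (¬(tab[1] + 3*store(tab, 3*tab[2] - 1, tab[1] + d - 5)[3*tab[2] + 1] + d < 3*tab[2] + 1)).
Check whether store(tab, 3*tab[2] - 1, tab[1] - 3)[0] ≠ 1 ∧ (¬(tab[1] + 3*store(tab, 3*tab[2] - 1, tab[1] - 3)[3*tab[2] + 1] < 3*tab[2] - 1)) ∧ d = -4 implies it.
Countermodel: at the initial state d = -4, tab = {[-4] = 3, [-2] = 0, [0] = 6, [1] = -2, [2] = -1, elsewhere 3}, the precondition holds but the weakest precondition fails.
Answer: invalid


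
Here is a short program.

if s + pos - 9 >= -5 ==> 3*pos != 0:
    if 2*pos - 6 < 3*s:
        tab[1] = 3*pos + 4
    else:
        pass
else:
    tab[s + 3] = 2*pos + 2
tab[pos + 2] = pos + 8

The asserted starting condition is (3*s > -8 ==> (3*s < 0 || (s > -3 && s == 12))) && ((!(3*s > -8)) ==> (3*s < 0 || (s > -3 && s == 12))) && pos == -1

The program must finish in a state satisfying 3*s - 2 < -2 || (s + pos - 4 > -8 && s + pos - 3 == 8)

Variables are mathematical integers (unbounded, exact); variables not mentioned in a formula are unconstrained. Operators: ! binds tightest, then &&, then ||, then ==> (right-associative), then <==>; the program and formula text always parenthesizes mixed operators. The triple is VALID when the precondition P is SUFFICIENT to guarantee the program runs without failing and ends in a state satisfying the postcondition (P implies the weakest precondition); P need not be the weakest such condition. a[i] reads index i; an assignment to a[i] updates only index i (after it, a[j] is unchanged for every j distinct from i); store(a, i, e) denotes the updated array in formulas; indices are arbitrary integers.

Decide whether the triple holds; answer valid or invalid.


Working backward. After the program, the postcondition 3*s - 2 < -2 || (s + pos - 4 > -8 && s + pos - 3 == 8) must hold; in canonical form it is 3*s < 0 || (pos + s > -4 && pos + s == 11).
Before tab[pos + 2] := pos + 8: 3*s < 0 || (pos + s > -4 && pos + s == 11)
Then branch requires (2*pos < 3*s + 6 ==> (3*s < 0 || (pos + s > -4 && pos + s == 11))) && ((!(2*pos < 3*s + 6)) ==> (3*s < 0 || (pos + s > -4 && pos + s == 11))); else branch requires 3*s < 0 || (pos + s > -4 && pos + s == 11).
Before the if: ((pos + s >= 4 ==> 3*pos != 0) ==> ((2*pos < 3*s + 6 ==> (3*s < 0 || (pos + s > -4 && pos + s == 11))) && ((!(2*pos < 3*s + 6)) ==> (3*s < 0 || (pos + s > -4 && pos + s == 11))))) && ((!(pos + s >= 4 ==> 3*pos != 0)) ==> (3*s < 0 || (pos + s > -4 && pos + s == 11)))
The weakest precondition is ((pos + s >= 4 ==> 3*pos != 0) ==> ((2*pos < 3*s + 6 ==> (3*s < 0 || (pos + s > -4 && pos + s == 11))) && ((!(2*pos < 3*s + 6)) ==> (3*s < 0 || (pos + s > -4 && pos + s == 11))))) && ((!(pos + s >= 4 ==> 3*pos != 0)) ==> (3*s < 0 || (pos + s > -4 && pos + s == 11))).
Check whether (3*s > -8 ==> (3*s < 0 || (s > -3 && s == 12))) && ((!(3*s > -8)) ==> (3*s < 0 || (s > -3 && s == 12))) && pos == -1 implies it.
Every state satisfying the precondition satisfies the weakest precondition: the implication holds.
Answer: valid


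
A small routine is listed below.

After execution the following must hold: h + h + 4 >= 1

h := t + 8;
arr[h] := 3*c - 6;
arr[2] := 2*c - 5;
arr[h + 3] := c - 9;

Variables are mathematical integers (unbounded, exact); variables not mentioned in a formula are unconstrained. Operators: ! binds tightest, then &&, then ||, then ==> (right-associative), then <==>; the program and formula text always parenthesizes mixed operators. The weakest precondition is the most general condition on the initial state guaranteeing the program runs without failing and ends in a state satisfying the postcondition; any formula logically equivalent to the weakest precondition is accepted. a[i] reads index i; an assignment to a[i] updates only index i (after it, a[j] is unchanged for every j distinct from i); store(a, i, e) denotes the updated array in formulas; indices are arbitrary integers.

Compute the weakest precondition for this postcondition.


Working backward. After the program, the postcondition h + h + 4 >= 1 must hold; in canonical form it is 2*h >= -3.
Before arr[h + 3] := c - 9: 2*h >= -3
Before arr[2] := 2*c - 5: 2*h >= -3
Before arr[h] := 3*c - 6: 2*h >= -3
Before h := t + 8: 2*t >= -19
Answer: WP = 2*t >= -19


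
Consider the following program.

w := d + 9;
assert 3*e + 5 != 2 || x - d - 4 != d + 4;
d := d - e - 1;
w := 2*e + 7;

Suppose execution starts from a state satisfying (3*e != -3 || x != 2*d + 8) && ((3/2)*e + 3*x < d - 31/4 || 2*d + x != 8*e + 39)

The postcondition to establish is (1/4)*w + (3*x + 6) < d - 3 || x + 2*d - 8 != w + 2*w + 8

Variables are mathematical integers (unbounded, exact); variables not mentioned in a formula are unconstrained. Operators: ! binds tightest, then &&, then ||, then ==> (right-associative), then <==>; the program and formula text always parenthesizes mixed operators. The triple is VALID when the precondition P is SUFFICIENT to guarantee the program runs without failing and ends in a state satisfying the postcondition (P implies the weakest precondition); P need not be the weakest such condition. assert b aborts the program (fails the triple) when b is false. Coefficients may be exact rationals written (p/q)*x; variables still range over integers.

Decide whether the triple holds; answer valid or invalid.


Working backward. After the program, the postcondition (1/4)*w + (3*x + 6) < d - 3 || x + 2*d - 8 != w + 2*w + 8 must hold; in canonical form it is (1/4)*w + 3*x < d - 9 || 2*d + x != 3*w + 16.
Before w := 2*e + 7: (1/2)*e + 3*x < d - 43/4 || 2*d + x != 6*e + 37
Before d := d - e - 1: (3/2)*e + 3*x < d - 47/4 || 2*d + x != 8*e + 39
Before assert 3*e + 5 != 2 || x - d - 4 != d + 4: (3*e != -3 || x != 2*d + 8) && ((3/2)*e + 3*x < d - 47/4 || 2*d + x != 8*e + 39)
Before w := d + 9: (3*e != -3 || x != 2*d + 8) && ((3/2)*e + 3*x < d - 47/4 || 2*d + x != 8*e + 39)
The weakest precondition is (3*e != -3 || x != 2*d + 8) && ((3/2)*e + 3*x < d - 47/4 || 2*d + x != 8*e + 39).
Check whether (3*e != -3 || x != 2*d + 8) && ((3/2)*e + 3*x < d - 31/4 || 2*d + x != 8*e + 39) implies it.
Countermodel: at the initial state d = 47, e = 8, x = 9, the precondition holds but the weakest precondition fails.
Answer: invalid


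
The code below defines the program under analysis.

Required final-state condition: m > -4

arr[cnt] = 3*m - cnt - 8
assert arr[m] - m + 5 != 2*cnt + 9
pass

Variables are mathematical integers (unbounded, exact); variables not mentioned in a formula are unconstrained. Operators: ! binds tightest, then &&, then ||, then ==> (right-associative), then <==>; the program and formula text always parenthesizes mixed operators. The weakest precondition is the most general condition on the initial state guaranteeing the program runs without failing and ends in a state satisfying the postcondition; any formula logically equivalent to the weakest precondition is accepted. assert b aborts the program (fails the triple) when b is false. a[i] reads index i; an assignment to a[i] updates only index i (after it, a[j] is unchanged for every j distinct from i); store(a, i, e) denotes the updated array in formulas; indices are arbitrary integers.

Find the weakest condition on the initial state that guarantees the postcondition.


Working backward. After the program, m > -4 must hold.
Before skip: m > -4
Before assert arr[m] - m + 5 != 2*cnt + 9: arr[m] != 2*cnt + m + 4 && m > -4
Before arr[cnt] := 3*m - cnt - 8: store(arr, cnt, -cnt + 3*m - 8)[m] != 2*cnt + m + 4 && m > -4
Answer: WP = store(arr, cnt, -cnt + 3*m - 8)[m] != 2*cnt + m + 4 && m > -4


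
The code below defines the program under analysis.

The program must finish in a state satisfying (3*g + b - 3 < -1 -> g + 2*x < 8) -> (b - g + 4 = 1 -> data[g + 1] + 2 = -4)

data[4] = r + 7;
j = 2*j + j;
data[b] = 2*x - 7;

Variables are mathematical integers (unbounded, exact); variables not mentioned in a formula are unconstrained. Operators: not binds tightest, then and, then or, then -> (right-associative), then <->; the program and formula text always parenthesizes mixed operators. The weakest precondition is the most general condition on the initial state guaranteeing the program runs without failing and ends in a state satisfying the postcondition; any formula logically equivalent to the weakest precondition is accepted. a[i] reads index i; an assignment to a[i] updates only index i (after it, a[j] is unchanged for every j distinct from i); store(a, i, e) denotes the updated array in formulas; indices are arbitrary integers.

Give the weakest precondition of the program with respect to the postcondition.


Working backward. After the program, the postcondition (3*g + b - 3 < -1 -> g + 2*x < 8) -> (b - g + 4 = 1 -> data[g + 1] + 2 = -4) must hold; in canonical form it is (b + 3*g < 2 -> g + 2*x < 8) -> (b = g - 3 -> data[g + 1] = -6).
Before data[b] := 2*x - 7: (b + 3*g < 2 -> g + 2*x < 8) -> (b = g - 3 -> store(data, b, 2*x - 7)[g + 1] = -6)
Before j := 2*j + j: (b + 3*g < 2 -> g + 2*x < 8) -> (b = g - 3 -> store(data, b, 2*x - 7)[g + 1] = -6)
Before data[4] := r + 7: (b + 3*g < 2 -> g + 2*x < 8) -> (b = g - 3 -> store(store(data, 4, r + 7), b, 2*x - 7)[g + 1] = -6)
Answer: WP = (b + 3*g < 2 -> g + 2*x < 8) -> (b = g - 3 -> store(store(data, 4, r + 7), b, 2*x - 7)[g + 1] = -6)


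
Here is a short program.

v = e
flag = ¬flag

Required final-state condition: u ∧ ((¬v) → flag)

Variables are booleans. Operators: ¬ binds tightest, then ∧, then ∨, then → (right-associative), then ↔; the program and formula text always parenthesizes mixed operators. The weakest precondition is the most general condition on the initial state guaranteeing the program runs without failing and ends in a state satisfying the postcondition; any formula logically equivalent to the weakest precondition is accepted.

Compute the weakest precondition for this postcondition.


Working backward. After the program, u ∧ ((¬v) → flag) must hold.
Before flag := ¬flag: u ∧ ((¬v) → (¬flag))
Before v := e: u ∧ ((¬e) → (¬flag))
Answer: WP = u ∧ ((¬e) → (¬flag))


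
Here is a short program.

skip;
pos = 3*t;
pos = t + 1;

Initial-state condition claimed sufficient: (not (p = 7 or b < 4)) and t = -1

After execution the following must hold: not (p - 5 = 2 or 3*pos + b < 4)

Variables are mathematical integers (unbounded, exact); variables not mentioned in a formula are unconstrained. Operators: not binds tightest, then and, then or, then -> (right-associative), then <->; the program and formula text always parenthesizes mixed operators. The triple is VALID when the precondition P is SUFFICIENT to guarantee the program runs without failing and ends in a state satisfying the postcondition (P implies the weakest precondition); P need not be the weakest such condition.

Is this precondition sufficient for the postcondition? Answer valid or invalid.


Working backward. After the program, the postcondition not (p - 5 = 2 or 3*pos + b < 4) must hold; in canonical form it is not (p = 7 or b + 3*pos < 4).
Before pos := t + 1: not (p = 7 or b + 3*t < 1)
Before pos := 3*t: not (p = 7 or b + 3*t < 1)
Before skip: not (p = 7 or b + 3*t < 1)
The weakest precondition is not (p = 7 or b + 3*t < 1).
Check whether (not (p = 7 or b < 4)) and t = -1 implies it.
Every state satisfying the precondition satisfies the weakest precondition: the implication holds.
Answer: valid


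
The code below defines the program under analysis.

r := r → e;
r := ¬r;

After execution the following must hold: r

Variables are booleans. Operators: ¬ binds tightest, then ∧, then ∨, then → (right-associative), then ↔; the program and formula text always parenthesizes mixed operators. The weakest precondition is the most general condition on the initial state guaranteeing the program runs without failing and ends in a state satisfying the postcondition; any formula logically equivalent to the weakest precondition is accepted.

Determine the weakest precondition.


Working backward. After the program, r must hold.
Before r := ¬r: ¬r
Before r := r → e: ¬(r → e)
Answer: WP = ¬(r → e)


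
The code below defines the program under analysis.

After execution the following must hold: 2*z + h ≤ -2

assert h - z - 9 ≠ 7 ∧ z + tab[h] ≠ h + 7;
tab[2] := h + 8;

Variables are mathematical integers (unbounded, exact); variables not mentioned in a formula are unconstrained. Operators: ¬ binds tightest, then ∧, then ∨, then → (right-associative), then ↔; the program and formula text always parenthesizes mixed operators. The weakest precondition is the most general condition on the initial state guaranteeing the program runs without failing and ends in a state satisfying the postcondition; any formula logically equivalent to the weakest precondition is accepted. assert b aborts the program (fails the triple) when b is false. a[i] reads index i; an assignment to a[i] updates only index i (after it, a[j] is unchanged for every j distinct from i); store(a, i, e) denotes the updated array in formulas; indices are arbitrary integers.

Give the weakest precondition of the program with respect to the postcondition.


Working backward. After the program, the postcondition 2*z + h ≤ -2 must hold; in canonical form it is h + 2*z ≤ -2.
Before tab[2] := h + 8: h + 2*z ≤ -2
Before assert h - z - 9 ≠ 7 ∧ z + tab[h] ≠ h + 7: h ≠ z + 16 ∧ tab[h] + z ≠ h + 7 ∧ h + 2*z ≤ -2
Answer: WP = h ≠ z + 16 ∧ tab[h] + z ≠ h + 7 ∧ h + 2*z ≤ -2


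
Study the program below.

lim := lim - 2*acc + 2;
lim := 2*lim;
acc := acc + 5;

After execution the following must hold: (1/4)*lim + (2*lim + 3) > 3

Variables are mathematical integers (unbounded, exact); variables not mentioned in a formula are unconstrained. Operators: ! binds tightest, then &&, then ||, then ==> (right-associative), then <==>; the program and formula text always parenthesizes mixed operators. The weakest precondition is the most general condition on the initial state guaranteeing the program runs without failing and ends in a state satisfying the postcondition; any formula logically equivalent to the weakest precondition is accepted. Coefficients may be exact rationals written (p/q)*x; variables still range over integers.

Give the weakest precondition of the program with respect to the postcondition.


Working backward. After the program, the postcondition (1/4)*lim + (2*lim + 3) > 3 must hold; in canonical form it is (9/4)*lim > 0.
Before acc := acc + 5: (9/4)*lim > 0
Before lim := 2*lim: (9/2)*lim > 0
Before lim := lim - 2*acc + 2: (9/2)*lim > 9*acc - 9
Answer: WP = (9/2)*lim > 9*acc - 9


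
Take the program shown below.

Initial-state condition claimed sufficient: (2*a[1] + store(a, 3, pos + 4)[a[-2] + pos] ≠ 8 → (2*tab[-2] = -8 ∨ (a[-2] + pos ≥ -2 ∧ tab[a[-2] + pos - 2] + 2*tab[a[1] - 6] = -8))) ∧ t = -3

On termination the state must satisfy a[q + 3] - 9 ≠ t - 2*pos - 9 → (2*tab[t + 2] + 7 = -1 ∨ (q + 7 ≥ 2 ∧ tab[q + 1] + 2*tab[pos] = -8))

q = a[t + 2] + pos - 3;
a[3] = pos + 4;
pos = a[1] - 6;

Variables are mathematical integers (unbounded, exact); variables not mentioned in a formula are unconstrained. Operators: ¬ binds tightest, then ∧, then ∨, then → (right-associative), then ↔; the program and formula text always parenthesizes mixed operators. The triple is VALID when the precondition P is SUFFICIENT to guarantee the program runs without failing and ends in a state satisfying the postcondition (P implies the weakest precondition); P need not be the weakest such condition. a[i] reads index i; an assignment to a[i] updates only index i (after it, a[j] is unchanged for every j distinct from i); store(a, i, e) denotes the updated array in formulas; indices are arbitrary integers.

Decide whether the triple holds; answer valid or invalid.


Working backward. After the program, the postcondition a[q + 3] - 9 ≠ t - 2*pos - 9 → (2*tab[t + 2] + 7 = -1 ∨ (q + 7 ≥ 2 ∧ tab[q + 1] + 2*tab[pos] = -8)) must hold; in canonical form it is a[q + 3] + 2*pos ≠ t → (2*tab[t + 2] = -8 ∨ (q ≥ -5 ∧ tab[q + 1] + 2*tab[pos] = -8)).
Before pos := a[1] - 6: a[q + 3] + 2*a[1] ≠ t + 12 → (2*tab[t + 2] = -8 ∨ (q ≥ -5 ∧ tab[q + 1] + 2*tab[a[1] - 6] = -8))
Before a[3] := pos + 4: 2*a[1] + store(a, 3, pos + 4)[q + 3] ≠ t + 12 → (2*tab[t + 2] = -8 ∨ (q ≥ -5 ∧ tab[q + 1] + 2*tab[a[1] - 6] = -8))
Before q := a[t + 2] + pos - 3: 2*a[1] + store(a, 3, pos + 4)[a[t + 2] + pos] ≠ t + 12 → (2*tab[t + 2] = -8 ∨ (a[t + 2] + pos ≥ -2 ∧ tab[a[t + 2] + pos - 2] + 2*tab[a[1] - 6] = -8))
The weakest precondition is 2*a[1] + store(a, 3, pos + 4)[a[t + 2] + pos] ≠ t + 12 → (2*tab[t + 2] = -8 ∨ (a[t + 2] + pos ≥ -2 ∧ tab[a[t + 2] + pos - 2] + 2*tab[a[1] - 6] = -8)).
Check whether (2*a[1] + store(a, 3, pos + 4)[a[-2] + pos] ≠ 8 → (2*tab[-2] = -8 ∨ (a[-2] + pos ≥ -2 ∧ tab[a[-2] + pos - 2] + 2*tab[a[1] - 6] = -8))) ∧ t = -3 implies it.
Countermodel: at the initial state a = {[-30158] = 2, [-27729] = 2, [-27727] = -20344, [-2] = 6516, [-1] = -27727, [1] = -30152, [3] = 2, [6514] = 2, [6516] = 2, elsewhere 2}, pos = 0, t = -3, tab = {[-30158] = 11794, [-27729] = -23597, [-27727] = 7, [-2] = 7, [-1] = 11, [1] = 7, [3] = 7, [6514] = -23596, [6516] = 7, elsewhere 7}, the precondition holds but the weakest precondition fails.
Answer: invalid


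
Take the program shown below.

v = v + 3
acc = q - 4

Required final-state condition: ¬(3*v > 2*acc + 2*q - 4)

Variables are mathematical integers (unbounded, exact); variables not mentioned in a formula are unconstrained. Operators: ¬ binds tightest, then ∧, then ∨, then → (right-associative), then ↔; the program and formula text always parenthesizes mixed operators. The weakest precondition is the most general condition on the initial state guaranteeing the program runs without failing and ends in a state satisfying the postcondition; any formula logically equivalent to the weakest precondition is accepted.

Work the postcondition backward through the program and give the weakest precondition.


Working backward. After the program, ¬(3*v > 2*acc + 2*q - 4) must hold.
Before acc := q - 4: ¬(3*v > 4*q - 12)
Before v := v + 3: ¬(3*v > 4*q - 21)
Answer: WP = ¬(3*v > 4*q - 21)


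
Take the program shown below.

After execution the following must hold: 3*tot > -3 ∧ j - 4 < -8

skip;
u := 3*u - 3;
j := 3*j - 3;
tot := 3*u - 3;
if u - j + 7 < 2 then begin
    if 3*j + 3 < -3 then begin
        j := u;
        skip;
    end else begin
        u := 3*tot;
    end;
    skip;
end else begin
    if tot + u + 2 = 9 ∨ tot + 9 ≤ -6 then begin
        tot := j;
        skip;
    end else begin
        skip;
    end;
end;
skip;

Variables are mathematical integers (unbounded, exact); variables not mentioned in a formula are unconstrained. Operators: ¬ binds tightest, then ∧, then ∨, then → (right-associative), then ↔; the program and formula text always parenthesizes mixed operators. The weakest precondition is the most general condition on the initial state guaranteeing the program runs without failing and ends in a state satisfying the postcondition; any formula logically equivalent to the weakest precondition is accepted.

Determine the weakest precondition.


Working backward. After the program, the postcondition 3*tot > -3 ∧ j - 4 < -8 must hold; in canonical form it is 3*tot > -3 ∧ j < -4.
Before skip: 3*tot > -3 ∧ j < -4
Then branch requires (3*j < -6 → (3*tot > -3 ∧ u < -4)) ∧ ((¬(3*j < -6)) → (3*tot > -3 ∧ j < -4)); else branch requires ((tot + u = 7 ∨ tot ≤ -15) → (3*j > -3 ∧ j < -4)) ∧ ((¬(tot + u = 7 ∨ tot ≤ -15)) → (3*tot > -3 ∧ j < -4)).
Before the if: (u < j - 5 → ((3*j < -6 → (3*tot > -3 ∧ u < -4)) ∧ ((¬(3*j < -6)) → (3*tot > -3 ∧ j < -4)))) ∧ ((¬(u < j - 5)) → (((tot + u = 7 ∨ tot ≤ -15) → (3*j > -3 ∧ j < -4)) ∧ ((¬(tot + u = 7 ∨ tot ≤ -15)) → (3*tot > -3 ∧ j < -4))))
Before tot := 3*u - 3: (u < j - 5 → ((3*j < -6 → (9*u > 6 ∧ u < -4)) ∧ ((¬(3*j < -6)) → (9*u > 6 ∧ j < -4)))) ∧ ((¬(u < j - 5)) → (((4*u = 10 ∨ 3*u ≤ -12) → (3*j > -3 ∧ j < -4)) ∧ ((¬(4*u = 10 ∨ 3*u ≤ -12)) → (9*u > 6 ∧ j < -4))))
Before j := 3*j - 3: (u < 3*j - 8 → ((9*j < 3 → (9*u > 6 ∧ u < -4)) ∧ ((¬(9*j < 3)) → (9*u > 6 ∧ 3*j < -1)))) ∧ ((¬(u < 3*j - 8)) → (((4*u = 10 ∨ 3*u ≤ -12) → (9*j > 6 ∧ 3*j < -1)) ∧ ((¬(4*u = 10 ∨ 3*u ≤ -12)) → (9*u > 6 ∧ 3*j < -1))))
Before u := 3*u - 3: (3*u < 3*j - 5 → ((9*j < 3 → (27*u > 33 ∧ 3*u < -1)) ∧ ((¬(9*j < 3)) → (27*u > 33 ∧ 3*j < -1)))) ∧ ((¬(3*u < 3*j - 5)) → (((12*u = 22 ∨ 9*u ≤ -3) → (9*j > 6 ∧ 3*j < -1)) ∧ ((¬(12*u = 22 ∨ 9*u ≤ -3)) → (27*u > 33 ∧ 3*j < -1))))
Before skip: (3*u < 3*j - 5 → ((9*j < 3 → (27*u > 33 ∧ 3*u < -1)) ∧ ((¬(9*j < 3)) → (27*u > 33 ∧ 3*j < -1)))) ∧ ((¬(3*u < 3*j - 5)) → (((12*u = 22 ∨ 9*u ≤ -3) → (9*j > 6 ∧ 3*j < -1)) ∧ ((¬(12*u = 22 ∨ 9*u ≤ -3)) → (27*u > 33 ∧ 3*j < -1))))
Answer: WP = (3*u < 3*j - 5 → ((9*j < 3 → (27*u > 33 ∧ 3*u < -1)) ∧ ((¬(9*j < 3)) → (27*u > 33 ∧ 3*j < -1)))) ∧ ((¬(3*u < 3*j - 5)) → (((12*u = 22 ∨ 9*u ≤ -3) → (9*j > 6 ∧ 3*j < -1)) ∧ ((¬(12*u = 22 ∨ 9*u ≤ -3)) → (27*u > 33 ∧ 3*j < -1))))


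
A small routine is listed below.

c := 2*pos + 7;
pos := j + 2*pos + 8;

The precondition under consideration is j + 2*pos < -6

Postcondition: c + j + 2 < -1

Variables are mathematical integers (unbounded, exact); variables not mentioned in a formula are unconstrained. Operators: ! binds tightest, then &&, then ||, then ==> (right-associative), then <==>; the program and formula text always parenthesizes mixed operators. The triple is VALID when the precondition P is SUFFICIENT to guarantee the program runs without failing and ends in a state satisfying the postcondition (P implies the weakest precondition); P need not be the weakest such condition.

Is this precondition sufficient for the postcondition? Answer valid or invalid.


Working backward. After the program, the postcondition c + j + 2 < -1 must hold; in canonical form it is c + j < -3.
Before pos := j + 2*pos + 8: c + j < -3
Before c := 2*pos + 7: j + 2*pos < -10
The weakest precondition is j + 2*pos < -10.
Check whether j + 2*pos < -6 implies it.
Countermodel: at the initial state j = -10, pos = 0, the precondition holds but the weakest precondition fails.
Answer: invalid


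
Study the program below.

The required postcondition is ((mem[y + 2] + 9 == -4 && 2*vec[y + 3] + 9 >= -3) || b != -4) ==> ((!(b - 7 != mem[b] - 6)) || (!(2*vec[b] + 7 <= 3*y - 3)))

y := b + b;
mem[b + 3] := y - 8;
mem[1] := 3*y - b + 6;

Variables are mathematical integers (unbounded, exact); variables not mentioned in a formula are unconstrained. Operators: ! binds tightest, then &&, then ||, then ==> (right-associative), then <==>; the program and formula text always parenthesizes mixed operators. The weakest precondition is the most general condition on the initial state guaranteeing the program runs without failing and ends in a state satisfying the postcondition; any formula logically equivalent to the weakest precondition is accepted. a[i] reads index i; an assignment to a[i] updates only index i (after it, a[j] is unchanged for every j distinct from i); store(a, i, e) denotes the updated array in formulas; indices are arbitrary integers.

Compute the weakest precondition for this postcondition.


Working backward. After the program, the postcondition ((mem[y + 2] + 9 == -4 && 2*vec[y + 3] + 9 >= -3) || b != -4) ==> ((!(b - 7 != mem[b] - 6)) || (!(2*vec[b] + 7 <= 3*y - 3))) must hold; in canonical form it is ((mem[y + 2] == -13 && 2*vec[y + 3] >= -12) || b != -4) ==> ((!(b != mem[b] + 1)) || (!(2*vec[b] <= 3*y - 10))).
Before mem[1] := 3*y - b + 6: ((store(mem, 1, -b + 3*y + 6)[y + 2] == -13 && 2*vec[y + 3] >= -12) || b != -4) ==> ((!(b != store(mem, 1, -b + 3*y + 6)[b] + 1)) || (!(2*vec[b] <= 3*y - 10)))
Before mem[b + 3] := y - 8: ((store(store(mem, b + 3, y - 8), 1, -b + 3*y + 6)[y + 2] == -13 && 2*vec[y + 3] >= -12) || b != -4) ==> ((!(b != store(store(mem, b + 3, y - 8), 1, -b + 3*y + 6)[b] + 1)) || (!(2*vec[b] <= 3*y - 10)))
Before y := b + b: ((store(store(mem, b + 3, 2*b - 8), 1, 5*b + 6)[2*b + 2] == -13 && 2*vec[2*b + 3] >= -12) || b != -4) ==> ((!(b != store(store(mem, b + 3, 2*b - 8), 1, 5*b + 6)[b] + 1)) || (!(2*vec[b] <= 6*b - 10)))
Answer: WP = ((store(store(mem, b + 3, 2*b - 8), 1, 5*b + 6)[2*b + 2] == -13 && 2*vec[2*b + 3] >= -12) || b != -4) ==> ((!(b != store(store(mem, b + 3, 2*b - 8), 1, 5*b + 6)[b] + 1)) || (!(2*vec[b] <= 6*b - 10)))


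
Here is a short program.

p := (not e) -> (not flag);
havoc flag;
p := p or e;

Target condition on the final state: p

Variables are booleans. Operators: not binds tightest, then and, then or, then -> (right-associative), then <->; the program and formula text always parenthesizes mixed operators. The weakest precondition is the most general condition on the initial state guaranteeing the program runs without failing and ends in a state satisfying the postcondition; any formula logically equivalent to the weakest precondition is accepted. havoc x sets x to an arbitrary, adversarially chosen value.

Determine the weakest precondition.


Working backward. After the program, p must hold.
Before p := p or e: p or e
Before havoc flag: p or e
Before p := (not e) -> (not flag): ((not e) -> (not flag)) or e
Answer: WP = ((not e) -> (not flag)) or e
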